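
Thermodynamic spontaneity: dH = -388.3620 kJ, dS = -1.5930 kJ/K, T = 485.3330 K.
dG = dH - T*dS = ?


T*dS = 485.3330 * -1.5930 = -773.1355 kJ
dG = -388.3620 + 773.1355 = 384.7735 kJ (non-spontaneous)

dG = 384.7735 kJ, non-spontaneous


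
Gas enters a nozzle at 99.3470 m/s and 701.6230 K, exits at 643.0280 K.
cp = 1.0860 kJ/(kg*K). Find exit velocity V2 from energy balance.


dT = 58.5950 K
2*cp*1000*dT = 127268.3400
V1^2 = 9869.8264
V2 = sqrt(137138.1664) = 370.3217 m/s

370.3217 m/s


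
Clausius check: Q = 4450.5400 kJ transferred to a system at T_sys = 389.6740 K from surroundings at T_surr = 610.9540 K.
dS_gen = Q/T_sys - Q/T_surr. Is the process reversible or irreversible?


dS_sys = 4450.5400/389.6740 = 11.4212 kJ/K
dS_surr = -4450.5400/610.9540 = -7.2846 kJ/K
dS_gen = 11.4212 - 7.2846 = 4.1366 kJ/K (irreversible)

dS_gen = 4.1366 kJ/K, irreversible


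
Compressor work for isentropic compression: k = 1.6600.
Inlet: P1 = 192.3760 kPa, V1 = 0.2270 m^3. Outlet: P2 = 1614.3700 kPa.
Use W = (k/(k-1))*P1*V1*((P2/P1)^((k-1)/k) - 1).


(k-1)/k = 0.3976
(P2/P1)^exp = 2.3298
W = 2.5152 * 192.3760 * 0.2270 * (2.3298 - 1) = 146.0563 kJ

146.0563 kJ


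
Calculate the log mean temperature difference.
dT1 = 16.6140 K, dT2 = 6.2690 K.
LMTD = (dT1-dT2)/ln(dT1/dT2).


dT1/dT2 = 2.6502
ln(dT1/dT2) = 0.9746
LMTD = 10.3450 / 0.9746 = 10.6143 K

10.6143 K


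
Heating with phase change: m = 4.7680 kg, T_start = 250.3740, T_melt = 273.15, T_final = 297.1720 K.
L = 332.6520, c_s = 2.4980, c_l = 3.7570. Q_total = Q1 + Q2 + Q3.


Q1 (sensible, solid) = 4.7680 * 2.4980 * 22.7760 = 271.2727 kJ
Q2 (latent) = 4.7680 * 332.6520 = 1586.0847 kJ
Q3 (sensible, liquid) = 4.7680 * 3.7570 * 24.0220 = 430.3151 kJ
Q_total = 2287.6726 kJ

2287.6726 kJ


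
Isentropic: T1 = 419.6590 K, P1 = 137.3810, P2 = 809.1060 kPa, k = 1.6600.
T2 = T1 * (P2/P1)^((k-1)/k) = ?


(k-1)/k = 0.3976
(P2/P1)^exp = 2.0238
T2 = 419.6590 * 2.0238 = 849.3221 K

849.3221 K


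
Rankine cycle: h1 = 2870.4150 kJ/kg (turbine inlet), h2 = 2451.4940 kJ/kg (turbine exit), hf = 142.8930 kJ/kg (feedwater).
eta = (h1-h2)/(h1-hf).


W = 418.9210 kJ/kg
Q_in = 2727.5220 kJ/kg
eta = 0.1536 = 15.3590%

eta = 15.3590%


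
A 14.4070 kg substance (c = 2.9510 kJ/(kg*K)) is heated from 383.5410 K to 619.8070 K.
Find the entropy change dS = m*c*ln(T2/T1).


T2/T1 = 1.6160
ln(T2/T1) = 0.4800
dS = 14.4070 * 2.9510 * 0.4800 = 20.4056 kJ/K

20.4056 kJ/K


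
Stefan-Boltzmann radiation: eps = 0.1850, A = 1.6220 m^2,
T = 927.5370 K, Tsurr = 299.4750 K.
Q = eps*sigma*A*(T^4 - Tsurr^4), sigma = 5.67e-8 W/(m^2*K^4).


T^4 = 7.4016e+11
Tsurr^4 = 8.0434e+09
Q = 0.1850 * 5.67e-8 * 1.6220 * 7.3212e+11 = 12456.1898 W

12456.1898 W


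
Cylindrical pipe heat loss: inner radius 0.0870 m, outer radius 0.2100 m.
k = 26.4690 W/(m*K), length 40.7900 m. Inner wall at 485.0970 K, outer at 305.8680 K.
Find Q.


dT = 179.2290 K
ln(ro/ri) = 0.8812
Q = 2*pi*26.4690*40.7900*179.2290 / 0.8812 = 1379765.2110 W

1379765.2110 W


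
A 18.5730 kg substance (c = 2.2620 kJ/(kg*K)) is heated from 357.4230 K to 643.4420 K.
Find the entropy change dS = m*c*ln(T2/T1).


T2/T1 = 1.8002
ln(T2/T1) = 0.5879
dS = 18.5730 * 2.2620 * 0.5879 = 24.6994 kJ/K

24.6994 kJ/K


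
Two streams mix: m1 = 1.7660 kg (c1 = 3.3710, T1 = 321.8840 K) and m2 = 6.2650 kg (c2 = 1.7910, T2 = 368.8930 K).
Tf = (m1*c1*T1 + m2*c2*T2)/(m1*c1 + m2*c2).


num = 6055.4417
den = 17.1738
Tf = 352.5976 K

352.5976 K


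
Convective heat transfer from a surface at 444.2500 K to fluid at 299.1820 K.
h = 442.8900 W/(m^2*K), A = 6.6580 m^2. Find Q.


dT = 145.0680 K
Q = 442.8900 * 6.6580 * 145.0680 = 427770.9507 W

427770.9507 W


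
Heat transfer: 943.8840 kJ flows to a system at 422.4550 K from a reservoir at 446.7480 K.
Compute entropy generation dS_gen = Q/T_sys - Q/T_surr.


dS_sys = 943.8840/422.4550 = 2.2343 kJ/K
dS_surr = -943.8840/446.7480 = -2.1128 kJ/K
dS_gen = 2.2343 - 2.1128 = 0.1215 kJ/K (irreversible)

dS_gen = 0.1215 kJ/K, irreversible


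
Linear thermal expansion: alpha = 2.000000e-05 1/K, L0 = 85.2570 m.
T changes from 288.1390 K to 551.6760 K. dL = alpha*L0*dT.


dT = 263.5370 K
dL = 2.000000e-05 * 85.2570 * 263.5370 = 0.449367 m
L_final = 85.706367 m

dL = 0.449367 m


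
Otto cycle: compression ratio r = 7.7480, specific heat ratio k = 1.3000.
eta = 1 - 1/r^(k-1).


r^(k-1) = 1.8482
eta = 1 - 1/1.8482 = 0.4589 = 45.8943%

45.8943%


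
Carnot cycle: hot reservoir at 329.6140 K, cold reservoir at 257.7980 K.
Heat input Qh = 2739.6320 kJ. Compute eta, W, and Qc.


eta = 1 - 257.7980/329.6140 = 0.2179
W = 0.2179 * 2739.6320 = 596.9085 kJ
Qc = 2739.6320 - 596.9085 = 2142.7235 kJ

eta = 21.7879%, W = 596.9085 kJ, Qc = 2142.7235 kJ


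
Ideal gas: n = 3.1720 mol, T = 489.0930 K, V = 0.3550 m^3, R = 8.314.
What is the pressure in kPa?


P = nRT/V = 3.1720 * 8.314 * 489.0930 / 0.3550
= 12898.3645 / 0.3550 = 36333.4212 Pa = 36.3334 kPa

36.3334 kPa


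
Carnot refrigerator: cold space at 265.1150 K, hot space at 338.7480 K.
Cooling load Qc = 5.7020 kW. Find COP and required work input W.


COP = 265.1150 / 73.6330 = 3.6005
W = 5.7020 / 3.6005 = 1.5837 kW

COP = 3.6005, W = 1.5837 kW


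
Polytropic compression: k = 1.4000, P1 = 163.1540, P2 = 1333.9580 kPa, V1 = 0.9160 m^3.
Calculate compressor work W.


(k-1)/k = 0.2857
(P2/P1)^exp = 1.8227
W = 3.5000 * 163.1540 * 0.9160 * (1.8227 - 1) = 430.3570 kJ

430.3570 kJ


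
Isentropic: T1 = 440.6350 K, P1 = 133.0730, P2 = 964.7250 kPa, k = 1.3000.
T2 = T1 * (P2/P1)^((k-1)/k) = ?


(k-1)/k = 0.2308
(P2/P1)^exp = 1.5796
T2 = 440.6350 * 1.5796 = 696.0059 K

696.0059 K


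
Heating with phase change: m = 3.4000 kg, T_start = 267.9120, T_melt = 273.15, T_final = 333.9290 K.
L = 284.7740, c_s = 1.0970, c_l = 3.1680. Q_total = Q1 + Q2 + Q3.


Q1 (sensible, solid) = 3.4000 * 1.0970 * 5.2380 = 19.5367 kJ
Q2 (latent) = 3.4000 * 284.7740 = 968.2316 kJ
Q3 (sensible, liquid) = 3.4000 * 3.1680 * 60.7790 = 654.6628 kJ
Q_total = 1642.4311 kJ

1642.4311 kJ


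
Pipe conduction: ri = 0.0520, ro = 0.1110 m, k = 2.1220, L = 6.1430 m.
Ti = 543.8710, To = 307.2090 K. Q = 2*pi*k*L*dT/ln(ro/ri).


dT = 236.6620 K
ln(ro/ri) = 0.7583
Q = 2*pi*2.1220*6.1430*236.6620 / 0.7583 = 25562.3619 W

25562.3619 W


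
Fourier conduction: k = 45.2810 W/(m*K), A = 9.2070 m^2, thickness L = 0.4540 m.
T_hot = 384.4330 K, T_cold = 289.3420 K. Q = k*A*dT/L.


dT = 95.0910 K
Q = 45.2810 * 9.2070 * 95.0910 / 0.4540 = 87320.8017 W

87320.8017 W


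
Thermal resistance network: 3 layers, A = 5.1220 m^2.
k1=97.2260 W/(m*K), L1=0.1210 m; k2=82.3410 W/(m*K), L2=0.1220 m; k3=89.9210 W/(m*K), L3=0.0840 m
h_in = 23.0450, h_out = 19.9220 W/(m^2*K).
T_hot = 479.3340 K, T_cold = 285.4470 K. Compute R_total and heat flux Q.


R_conv_in = 1/(23.0450*5.1220) = 0.0085
R_1 = 0.1210/(97.2260*5.1220) = 0.0002
R_2 = 0.1220/(82.3410*5.1220) = 0.0003
R_3 = 0.0840/(89.9210*5.1220) = 0.0002
R_conv_out = 1/(19.9220*5.1220) = 0.0098
R_total = 0.0190 K/W
Q = 193.8870 / 0.0190 = 10211.7727 W

R_total = 0.0190 K/W, Q = 10211.7727 W


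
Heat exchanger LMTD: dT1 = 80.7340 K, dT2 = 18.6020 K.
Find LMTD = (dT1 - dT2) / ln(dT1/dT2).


dT1/dT2 = 4.3401
ln(dT1/dT2) = 1.4679
LMTD = 62.1320 / 1.4679 = 42.3274 K

42.3274 K


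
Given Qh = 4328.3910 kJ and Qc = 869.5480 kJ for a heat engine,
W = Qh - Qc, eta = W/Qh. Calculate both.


W = 4328.3910 - 869.5480 = 3458.8430 kJ
eta = 3458.8430 / 4328.3910 = 0.7991 = 79.9106%

W = 3458.8430 kJ, eta = 79.9106%


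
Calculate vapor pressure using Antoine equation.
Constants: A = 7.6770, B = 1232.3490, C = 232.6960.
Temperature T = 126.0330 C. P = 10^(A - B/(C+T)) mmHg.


C+T = 358.7290
B/(C+T) = 3.4353
log10(P) = 7.6770 - 3.4353 = 4.2417
P = 10^4.2417 = 17445.3523 mmHg

17445.3523 mmHg


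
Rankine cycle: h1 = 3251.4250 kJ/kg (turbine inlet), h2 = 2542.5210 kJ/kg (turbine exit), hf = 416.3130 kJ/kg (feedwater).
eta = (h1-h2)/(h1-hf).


W = 708.9040 kJ/kg
Q_in = 2835.1120 kJ/kg
eta = 0.2500 = 25.0044%

eta = 25.0044%


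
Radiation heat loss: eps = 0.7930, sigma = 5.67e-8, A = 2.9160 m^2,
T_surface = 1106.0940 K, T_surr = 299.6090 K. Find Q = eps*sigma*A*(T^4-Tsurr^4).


T^4 = 1.4968e+12
Tsurr^4 = 8.0579e+09
Q = 0.7930 * 5.67e-8 * 2.9160 * 1.4888e+12 = 195194.5305 W

195194.5305 W


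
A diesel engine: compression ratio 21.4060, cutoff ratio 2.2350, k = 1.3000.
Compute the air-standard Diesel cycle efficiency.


r^(k-1) = 2.5070
rc^k = 2.8449
eta = 0.5417 = 54.1655%

54.1655%


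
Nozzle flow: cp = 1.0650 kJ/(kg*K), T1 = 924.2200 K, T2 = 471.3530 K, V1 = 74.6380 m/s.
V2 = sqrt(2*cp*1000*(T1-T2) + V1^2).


dT = 452.8670 K
2*cp*1000*dT = 964606.7100
V1^2 = 5570.8310
V2 = sqrt(970177.5410) = 984.9759 m/s

984.9759 m/s


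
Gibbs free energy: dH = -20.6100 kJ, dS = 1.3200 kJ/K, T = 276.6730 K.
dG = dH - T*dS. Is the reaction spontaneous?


T*dS = 276.6730 * 1.3200 = 365.2084 kJ
dG = -20.6100 - 365.2084 = -385.8184 kJ (spontaneous)

dG = -385.8184 kJ, spontaneous


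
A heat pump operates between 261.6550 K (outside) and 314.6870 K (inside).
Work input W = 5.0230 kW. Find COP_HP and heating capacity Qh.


COP = 314.6870 / 53.0320 = 5.9339
Qh = 5.9339 * 5.0230 = 29.8060 kW

COP = 5.9339, Qh = 29.8060 kW


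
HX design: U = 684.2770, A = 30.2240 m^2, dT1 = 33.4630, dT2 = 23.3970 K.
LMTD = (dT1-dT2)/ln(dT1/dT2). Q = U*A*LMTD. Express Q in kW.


LMTD = 28.1305 K
Q = 684.2770 * 30.2240 * 28.1305 = 581782.9319 W = 581.7829 kW

581.7829 kW


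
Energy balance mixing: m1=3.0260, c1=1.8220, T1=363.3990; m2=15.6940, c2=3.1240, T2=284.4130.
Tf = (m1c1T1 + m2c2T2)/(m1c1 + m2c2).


num = 15947.7704
den = 54.5414
Tf = 292.3974 K

292.3974 K


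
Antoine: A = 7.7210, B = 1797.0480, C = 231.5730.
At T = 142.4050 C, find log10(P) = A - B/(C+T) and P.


C+T = 373.9780
B/(C+T) = 4.8052
log10(P) = 7.7210 - 4.8052 = 2.9158
P = 10^2.9158 = 823.7135 mmHg

823.7135 mmHg


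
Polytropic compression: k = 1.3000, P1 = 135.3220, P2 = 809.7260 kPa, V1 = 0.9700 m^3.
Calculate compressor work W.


(k-1)/k = 0.2308
(P2/P1)^exp = 1.5111
W = 4.3333 * 135.3220 * 0.9700 * (1.5111 - 1) = 290.7303 kJ

290.7303 kJ


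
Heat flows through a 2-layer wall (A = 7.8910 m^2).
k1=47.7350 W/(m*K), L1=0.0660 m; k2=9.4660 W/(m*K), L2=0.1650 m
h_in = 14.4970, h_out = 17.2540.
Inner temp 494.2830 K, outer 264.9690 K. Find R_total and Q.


R_conv_in = 1/(14.4970*7.8910) = 0.0087
R_1 = 0.0660/(47.7350*7.8910) = 0.0002
R_2 = 0.1650/(9.4660*7.8910) = 0.0022
R_conv_out = 1/(17.2540*7.8910) = 0.0073
R_total = 0.0185 K/W
Q = 229.3140 / 0.0185 = 12415.1411 W

R_total = 0.0185 K/W, Q = 12415.1411 W


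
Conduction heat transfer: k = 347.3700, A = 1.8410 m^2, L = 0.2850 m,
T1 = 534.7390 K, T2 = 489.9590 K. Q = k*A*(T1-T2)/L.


dT = 44.7800 K
Q = 347.3700 * 1.8410 * 44.7800 / 0.2850 = 100481.3188 W

100481.3188 W


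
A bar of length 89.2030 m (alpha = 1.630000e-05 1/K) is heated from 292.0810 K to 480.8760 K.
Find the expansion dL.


dT = 188.7950 K
dL = 1.630000e-05 * 89.2030 * 188.7950 = 0.274510 m
L_final = 89.477510 m

dL = 0.274510 m


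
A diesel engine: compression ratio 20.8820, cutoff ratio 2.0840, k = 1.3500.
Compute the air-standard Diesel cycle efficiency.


r^(k-1) = 2.8968
rc^k = 2.6947
eta = 0.6002 = 60.0228%

60.0228%


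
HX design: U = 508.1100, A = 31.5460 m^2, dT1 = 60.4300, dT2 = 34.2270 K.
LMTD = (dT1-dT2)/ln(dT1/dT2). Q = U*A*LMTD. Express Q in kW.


LMTD = 46.0938 K
Q = 508.1100 * 31.5460 * 46.0938 = 738830.5544 W = 738.8306 kW

738.8306 kW


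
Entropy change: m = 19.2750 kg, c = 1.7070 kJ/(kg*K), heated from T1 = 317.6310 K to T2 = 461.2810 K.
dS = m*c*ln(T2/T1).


T2/T1 = 1.4523
ln(T2/T1) = 0.3731
dS = 19.2750 * 1.7070 * 0.3731 = 12.2765 kJ/K

12.2765 kJ/K


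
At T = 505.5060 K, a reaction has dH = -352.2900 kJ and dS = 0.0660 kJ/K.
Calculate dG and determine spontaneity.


T*dS = 505.5060 * 0.0660 = 33.3634 kJ
dG = -352.2900 - 33.3634 = -385.6534 kJ (spontaneous)

dG = -385.6534 kJ, spontaneous


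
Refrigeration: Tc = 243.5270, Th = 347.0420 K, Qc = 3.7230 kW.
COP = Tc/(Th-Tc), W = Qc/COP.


COP = 243.5270 / 103.5150 = 2.3526
W = 3.7230 / 2.3526 = 1.5825 kW

COP = 2.3526, W = 1.5825 kW


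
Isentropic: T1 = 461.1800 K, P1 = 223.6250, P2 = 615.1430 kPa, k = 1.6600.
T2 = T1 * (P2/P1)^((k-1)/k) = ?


(k-1)/k = 0.3976
(P2/P1)^exp = 1.4953
T2 = 461.1800 * 1.4953 = 689.5946 K

689.5946 K


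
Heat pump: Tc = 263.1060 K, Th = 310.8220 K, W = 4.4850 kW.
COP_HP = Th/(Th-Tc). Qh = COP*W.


COP = 310.8220 / 47.7160 = 6.5140
Qh = 6.5140 * 4.4850 = 29.2153 kW

COP = 6.5140, Qh = 29.2153 kW


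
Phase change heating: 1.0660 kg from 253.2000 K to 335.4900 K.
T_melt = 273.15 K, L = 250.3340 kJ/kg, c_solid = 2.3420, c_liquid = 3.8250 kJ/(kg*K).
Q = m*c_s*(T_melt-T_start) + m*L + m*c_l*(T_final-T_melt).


Q1 (sensible, solid) = 1.0660 * 2.3420 * 19.9500 = 49.8066 kJ
Q2 (latent) = 1.0660 * 250.3340 = 266.8560 kJ
Q3 (sensible, liquid) = 1.0660 * 3.8250 * 62.3400 = 254.1882 kJ
Q_total = 570.8509 kJ

570.8509 kJ


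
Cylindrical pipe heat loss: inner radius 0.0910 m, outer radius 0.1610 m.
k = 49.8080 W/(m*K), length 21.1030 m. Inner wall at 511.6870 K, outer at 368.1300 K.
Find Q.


dT = 143.5570 K
ln(ro/ri) = 0.5705
Q = 2*pi*49.8080*21.1030*143.5570 / 0.5705 = 1661719.6239 W

1661719.6239 W


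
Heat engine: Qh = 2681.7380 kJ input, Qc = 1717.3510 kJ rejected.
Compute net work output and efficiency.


W = 2681.7380 - 1717.3510 = 964.3870 kJ
eta = 964.3870 / 2681.7380 = 0.3596 = 35.9613%

W = 964.3870 kJ, eta = 35.9613%


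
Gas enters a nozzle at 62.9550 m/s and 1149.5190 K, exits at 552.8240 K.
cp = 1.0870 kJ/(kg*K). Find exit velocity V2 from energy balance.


dT = 596.6950 K
2*cp*1000*dT = 1297214.9300
V1^2 = 3963.3320
V2 = sqrt(1301178.2620) = 1140.6920 m/s

1140.6920 m/s


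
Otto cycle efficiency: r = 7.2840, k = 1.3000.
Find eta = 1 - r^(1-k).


r^(k-1) = 1.8143
eta = 1 - 1/1.8143 = 0.4488 = 44.8826%

44.8826%


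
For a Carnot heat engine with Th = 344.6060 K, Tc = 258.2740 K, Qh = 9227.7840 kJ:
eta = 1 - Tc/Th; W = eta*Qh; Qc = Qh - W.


eta = 1 - 258.2740/344.6060 = 0.2505
W = 0.2505 * 9227.7840 = 2311.7794 kJ
Qc = 9227.7840 - 2311.7794 = 6916.0046 kJ

eta = 25.0524%, W = 2311.7794 kJ, Qc = 6916.0046 kJ


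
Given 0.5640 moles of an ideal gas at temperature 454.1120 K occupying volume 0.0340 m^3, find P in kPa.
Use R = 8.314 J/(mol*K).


P = nRT/V = 0.5640 * 8.314 * 454.1120 / 0.0340
= 2129.3748 / 0.0340 = 62628.6695 Pa = 62.6287 kPa

62.6287 kPa


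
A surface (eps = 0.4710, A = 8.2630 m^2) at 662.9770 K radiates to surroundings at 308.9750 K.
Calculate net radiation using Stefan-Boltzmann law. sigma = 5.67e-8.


T^4 = 1.9319e+11
Tsurr^4 = 9.1137e+09
Q = 0.4710 * 5.67e-8 * 8.2630 * 1.8408e+11 = 40620.8797 W

40620.8797 W


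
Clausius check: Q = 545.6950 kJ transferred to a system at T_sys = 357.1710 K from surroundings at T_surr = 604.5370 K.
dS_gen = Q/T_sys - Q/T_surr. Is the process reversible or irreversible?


dS_sys = 545.6950/357.1710 = 1.5278 kJ/K
dS_surr = -545.6950/604.5370 = -0.9027 kJ/K
dS_gen = 1.5278 - 0.9027 = 0.6252 kJ/K (irreversible)

dS_gen = 0.6252 kJ/K, irreversible


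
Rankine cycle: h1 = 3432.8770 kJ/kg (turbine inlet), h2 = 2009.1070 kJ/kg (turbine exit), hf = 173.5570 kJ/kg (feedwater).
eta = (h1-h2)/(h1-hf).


W = 1423.7700 kJ/kg
Q_in = 3259.3200 kJ/kg
eta = 0.4368 = 43.6830%

eta = 43.6830%


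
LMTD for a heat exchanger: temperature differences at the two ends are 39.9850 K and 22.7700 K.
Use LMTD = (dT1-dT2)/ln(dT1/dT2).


dT1/dT2 = 1.7560
ln(dT1/dT2) = 0.5631
LMTD = 17.2150 / 0.5631 = 30.5740 K

30.5740 K


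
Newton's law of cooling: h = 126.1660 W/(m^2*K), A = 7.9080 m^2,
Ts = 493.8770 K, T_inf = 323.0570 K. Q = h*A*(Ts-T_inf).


dT = 170.8200 K
Q = 126.1660 * 7.9080 * 170.8200 = 170430.6548 W

170430.6548 W


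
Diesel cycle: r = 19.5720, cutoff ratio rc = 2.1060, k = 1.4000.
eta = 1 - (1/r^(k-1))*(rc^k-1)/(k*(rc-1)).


r^(k-1) = 3.2859
rc^k = 2.8369
eta = 0.6390 = 63.8969%

63.8969%


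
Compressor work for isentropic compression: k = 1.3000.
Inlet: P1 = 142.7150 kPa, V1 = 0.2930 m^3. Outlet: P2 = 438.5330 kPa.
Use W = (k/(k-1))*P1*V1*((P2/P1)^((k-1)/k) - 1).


(k-1)/k = 0.2308
(P2/P1)^exp = 1.2957
W = 4.3333 * 142.7150 * 0.2930 * (1.2957 - 1) = 53.5826 kJ

53.5826 kJ


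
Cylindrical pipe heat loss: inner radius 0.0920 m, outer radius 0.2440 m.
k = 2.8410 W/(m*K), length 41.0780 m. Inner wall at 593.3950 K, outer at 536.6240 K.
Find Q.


dT = 56.7710 K
ln(ro/ri) = 0.9754
Q = 2*pi*2.8410*41.0780*56.7710 / 0.9754 = 42678.9029 W

42678.9029 W


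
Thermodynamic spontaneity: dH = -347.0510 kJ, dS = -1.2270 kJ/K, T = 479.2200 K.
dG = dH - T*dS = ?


T*dS = 479.2200 * -1.2270 = -588.0029 kJ
dG = -347.0510 + 588.0029 = 240.9519 kJ (non-spontaneous)

dG = 240.9519 kJ, non-spontaneous


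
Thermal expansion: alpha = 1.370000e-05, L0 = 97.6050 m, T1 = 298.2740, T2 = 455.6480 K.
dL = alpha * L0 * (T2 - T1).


dT = 157.3740 K
dL = 1.370000e-05 * 97.6050 * 157.3740 = 0.210439 m
L_final = 97.815439 m

dL = 0.210439 m


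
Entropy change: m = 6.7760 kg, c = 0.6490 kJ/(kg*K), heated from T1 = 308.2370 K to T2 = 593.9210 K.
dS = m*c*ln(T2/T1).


T2/T1 = 1.9268
ln(T2/T1) = 0.6559
dS = 6.7760 * 0.6490 * 0.6559 = 2.8843 kJ/K

2.8843 kJ/K


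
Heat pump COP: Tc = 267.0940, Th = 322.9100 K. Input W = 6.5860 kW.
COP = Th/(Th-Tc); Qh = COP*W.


COP = 322.9100 / 55.8160 = 5.7853
Qh = 5.7853 * 6.5860 = 38.1017 kW

COP = 5.7853, Qh = 38.1017 kW


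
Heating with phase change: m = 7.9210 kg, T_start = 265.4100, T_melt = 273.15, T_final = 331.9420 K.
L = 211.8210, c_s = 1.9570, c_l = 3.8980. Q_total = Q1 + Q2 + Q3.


Q1 (sensible, solid) = 7.9210 * 1.9570 * 7.7400 = 119.9808 kJ
Q2 (latent) = 7.9210 * 211.8210 = 1677.8341 kJ
Q3 (sensible, liquid) = 7.9210 * 3.8980 * 58.7920 = 1815.2652 kJ
Q_total = 3613.0802 kJ

3613.0802 kJ


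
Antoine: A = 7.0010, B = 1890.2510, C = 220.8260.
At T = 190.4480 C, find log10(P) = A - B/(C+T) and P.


C+T = 411.2740
B/(C+T) = 4.5961
log10(P) = 7.0010 - 4.5961 = 2.4049
P = 10^2.4049 = 254.0465 mmHg

254.0465 mmHg


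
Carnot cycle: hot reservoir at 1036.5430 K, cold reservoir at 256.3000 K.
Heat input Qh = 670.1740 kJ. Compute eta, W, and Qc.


eta = 1 - 256.3000/1036.5430 = 0.7527
W = 0.7527 * 670.1740 = 504.4639 kJ
Qc = 670.1740 - 504.4639 = 165.7101 kJ

eta = 75.2736%, W = 504.4639 kJ, Qc = 165.7101 kJ


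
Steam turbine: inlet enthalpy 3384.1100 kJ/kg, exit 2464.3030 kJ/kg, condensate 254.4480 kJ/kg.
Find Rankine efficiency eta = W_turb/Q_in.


W = 919.8070 kJ/kg
Q_in = 3129.6620 kJ/kg
eta = 0.2939 = 29.3900%

eta = 29.3900%


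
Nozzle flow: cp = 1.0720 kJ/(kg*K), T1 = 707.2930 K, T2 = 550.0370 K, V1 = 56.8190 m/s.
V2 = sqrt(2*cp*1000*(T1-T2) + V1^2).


dT = 157.2560 K
2*cp*1000*dT = 337156.8640
V1^2 = 3228.3988
V2 = sqrt(340385.2628) = 583.4255 m/s

583.4255 m/s


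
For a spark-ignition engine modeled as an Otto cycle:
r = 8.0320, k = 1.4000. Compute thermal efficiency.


r^(k-1) = 2.3011
eta = 1 - 1/2.3011 = 0.5654 = 56.5419%

56.5419%


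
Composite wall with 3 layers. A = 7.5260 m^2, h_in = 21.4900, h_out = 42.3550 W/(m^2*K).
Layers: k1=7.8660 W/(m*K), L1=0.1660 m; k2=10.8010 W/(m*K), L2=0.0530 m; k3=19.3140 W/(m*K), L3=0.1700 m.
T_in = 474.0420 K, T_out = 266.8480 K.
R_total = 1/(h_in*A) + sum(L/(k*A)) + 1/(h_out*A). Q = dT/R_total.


R_conv_in = 1/(21.4900*7.5260) = 0.0062
R_1 = 0.1660/(7.8660*7.5260) = 0.0028
R_2 = 0.0530/(10.8010*7.5260) = 0.0007
R_3 = 0.1700/(19.3140*7.5260) = 0.0012
R_conv_out = 1/(42.3550*7.5260) = 0.0031
R_total = 0.0139 K/W
Q = 207.1940 / 0.0139 = 14857.1624 W

R_total = 0.0139 K/W, Q = 14857.1624 W


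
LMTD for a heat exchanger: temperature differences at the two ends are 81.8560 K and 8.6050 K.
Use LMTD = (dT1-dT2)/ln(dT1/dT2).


dT1/dT2 = 9.5126
ln(dT1/dT2) = 2.2526
LMTD = 73.2510 / 2.2526 = 32.5182 K

32.5182 K


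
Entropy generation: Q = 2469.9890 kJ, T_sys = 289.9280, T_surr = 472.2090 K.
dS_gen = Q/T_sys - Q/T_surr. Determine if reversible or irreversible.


dS_sys = 2469.9890/289.9280 = 8.5193 kJ/K
dS_surr = -2469.9890/472.2090 = -5.2307 kJ/K
dS_gen = 8.5193 - 5.2307 = 3.2886 kJ/K (irreversible)

dS_gen = 3.2886 kJ/K, irreversible


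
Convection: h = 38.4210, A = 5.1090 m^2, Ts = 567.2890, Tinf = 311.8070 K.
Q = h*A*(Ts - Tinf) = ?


dT = 255.4820 K
Q = 38.4210 * 5.1090 * 255.4820 = 50149.2999 W

50149.2999 W


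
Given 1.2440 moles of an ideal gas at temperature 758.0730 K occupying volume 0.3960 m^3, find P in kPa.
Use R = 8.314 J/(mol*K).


P = nRT/V = 1.2440 * 8.314 * 758.0730 / 0.3960
= 7840.4579 / 0.3960 = 19799.1362 Pa = 19.7991 kPa

19.7991 kPa


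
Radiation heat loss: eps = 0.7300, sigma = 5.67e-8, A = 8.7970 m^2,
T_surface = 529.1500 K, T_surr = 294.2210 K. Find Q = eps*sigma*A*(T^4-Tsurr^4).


T^4 = 7.8400e+10
Tsurr^4 = 7.4937e+09
Q = 0.7300 * 5.67e-8 * 8.7970 * 7.0906e+10 = 25818.1165 W

25818.1165 W


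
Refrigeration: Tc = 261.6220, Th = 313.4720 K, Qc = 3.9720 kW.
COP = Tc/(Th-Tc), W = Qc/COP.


COP = 261.6220 / 51.8500 = 5.0457
W = 3.9720 / 5.0457 = 0.7872 kW

COP = 5.0457, W = 0.7872 kW


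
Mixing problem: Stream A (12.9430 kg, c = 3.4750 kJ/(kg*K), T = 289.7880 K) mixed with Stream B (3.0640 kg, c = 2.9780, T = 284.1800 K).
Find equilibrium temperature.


num = 15626.7997
den = 54.1015
Tf = 288.8422 K

288.8422 K


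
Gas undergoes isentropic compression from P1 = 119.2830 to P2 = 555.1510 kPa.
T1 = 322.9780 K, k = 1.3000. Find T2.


(k-1)/k = 0.2308
(P2/P1)^exp = 1.4260
T2 = 322.9780 * 1.4260 = 460.5621 K

460.5621 K


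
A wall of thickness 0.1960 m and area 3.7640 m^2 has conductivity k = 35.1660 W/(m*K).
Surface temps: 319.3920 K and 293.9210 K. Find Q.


dT = 25.4710 K
Q = 35.1660 * 3.7640 * 25.4710 / 0.1960 = 17201.3491 W

17201.3491 W


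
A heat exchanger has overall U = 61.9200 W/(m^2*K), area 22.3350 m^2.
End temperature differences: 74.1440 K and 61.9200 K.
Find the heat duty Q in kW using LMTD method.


LMTD = 67.8486 K
Q = 61.9200 * 22.3350 * 67.8486 = 93833.4327 W = 93.8334 kW

93.8334 kW


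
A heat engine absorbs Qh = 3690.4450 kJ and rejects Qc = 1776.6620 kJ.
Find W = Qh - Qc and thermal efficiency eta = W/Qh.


W = 3690.4450 - 1776.6620 = 1913.7830 kJ
eta = 1913.7830 / 3690.4450 = 0.5186 = 51.8578%

W = 1913.7830 kJ, eta = 51.8578%


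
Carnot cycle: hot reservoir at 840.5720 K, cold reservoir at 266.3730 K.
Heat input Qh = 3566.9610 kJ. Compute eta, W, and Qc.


eta = 1 - 266.3730/840.5720 = 0.6831
W = 0.6831 * 3566.9610 = 2436.6092 kJ
Qc = 3566.9610 - 2436.6092 = 1130.3518 kJ

eta = 68.3105%, W = 2436.6092 kJ, Qc = 1130.3518 kJ


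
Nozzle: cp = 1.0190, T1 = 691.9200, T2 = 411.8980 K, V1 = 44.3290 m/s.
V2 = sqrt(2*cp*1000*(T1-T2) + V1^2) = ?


dT = 280.0220 K
2*cp*1000*dT = 570684.8360
V1^2 = 1965.0602
V2 = sqrt(572649.8962) = 756.7363 m/s

756.7363 m/s


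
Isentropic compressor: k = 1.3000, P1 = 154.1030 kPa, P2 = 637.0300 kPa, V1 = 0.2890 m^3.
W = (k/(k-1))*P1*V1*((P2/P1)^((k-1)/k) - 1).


(k-1)/k = 0.2308
(P2/P1)^exp = 1.3875
W = 4.3333 * 154.1030 * 0.2890 * (1.3875 - 1) = 74.7838 kJ

74.7838 kJ


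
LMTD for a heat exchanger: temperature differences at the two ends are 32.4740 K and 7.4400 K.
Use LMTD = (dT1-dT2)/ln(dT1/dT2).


dT1/dT2 = 4.3648
ln(dT1/dT2) = 1.4736
LMTD = 25.0340 / 1.4736 = 16.9887 K

16.9887 K


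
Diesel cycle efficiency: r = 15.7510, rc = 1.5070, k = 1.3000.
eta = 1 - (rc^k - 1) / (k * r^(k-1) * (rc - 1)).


r^(k-1) = 2.2866
rc^k = 1.7043
eta = 0.5327 = 53.2677%

53.2677%


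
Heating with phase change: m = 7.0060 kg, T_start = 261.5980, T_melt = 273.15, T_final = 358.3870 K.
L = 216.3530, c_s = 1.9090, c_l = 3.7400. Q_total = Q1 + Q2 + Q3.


Q1 (sensible, solid) = 7.0060 * 1.9090 * 11.5520 = 154.5017 kJ
Q2 (latent) = 7.0060 * 216.3530 = 1515.7691 kJ
Q3 (sensible, liquid) = 7.0060 * 3.7400 * 85.2370 = 2233.4174 kJ
Q_total = 3903.6882 kJ

3903.6882 kJ


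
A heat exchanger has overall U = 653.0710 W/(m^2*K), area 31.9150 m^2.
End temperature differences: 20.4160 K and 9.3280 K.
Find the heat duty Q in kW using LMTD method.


LMTD = 14.1555 K
Q = 653.0710 * 31.9150 * 14.1555 = 295040.2678 W = 295.0403 kW

295.0403 kW


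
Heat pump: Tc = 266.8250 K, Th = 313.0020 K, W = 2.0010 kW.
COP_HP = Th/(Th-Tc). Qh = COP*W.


COP = 313.0020 / 46.1770 = 6.7783
Qh = 6.7783 * 2.0010 = 13.5634 kW

COP = 6.7783, Qh = 13.5634 kW


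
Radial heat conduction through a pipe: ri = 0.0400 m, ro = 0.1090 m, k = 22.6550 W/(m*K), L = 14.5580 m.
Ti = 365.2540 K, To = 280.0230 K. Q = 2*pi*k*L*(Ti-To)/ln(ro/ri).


dT = 85.2310 K
ln(ro/ri) = 1.0025
Q = 2*pi*22.6550*14.5580*85.2310 / 1.0025 = 176186.4602 W

176186.4602 W


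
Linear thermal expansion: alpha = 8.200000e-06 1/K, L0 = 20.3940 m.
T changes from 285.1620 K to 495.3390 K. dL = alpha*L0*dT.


dT = 210.1770 K
dL = 8.200000e-06 * 20.3940 * 210.1770 = 0.035148 m
L_final = 20.429148 m

dL = 0.035148 m


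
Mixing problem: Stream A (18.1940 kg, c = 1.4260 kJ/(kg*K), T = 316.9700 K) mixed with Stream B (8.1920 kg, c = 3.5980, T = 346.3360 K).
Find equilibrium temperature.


num = 18431.8637
den = 55.4195
Tf = 332.5883 K

332.5883 K


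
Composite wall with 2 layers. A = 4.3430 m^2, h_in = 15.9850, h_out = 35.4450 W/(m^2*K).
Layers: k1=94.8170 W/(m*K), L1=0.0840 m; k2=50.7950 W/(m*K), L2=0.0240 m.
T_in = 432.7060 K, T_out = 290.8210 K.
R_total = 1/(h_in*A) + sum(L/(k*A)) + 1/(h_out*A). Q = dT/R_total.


R_conv_in = 1/(15.9850*4.3430) = 0.0144
R_1 = 0.0840/(94.8170*4.3430) = 0.0002
R_2 = 0.0240/(50.7950*4.3430) = 0.0001
R_conv_out = 1/(35.4450*4.3430) = 0.0065
R_total = 0.0212 K/W
Q = 141.8850 / 0.0212 = 6688.4624 W

R_total = 0.0212 K/W, Q = 6688.4624 W


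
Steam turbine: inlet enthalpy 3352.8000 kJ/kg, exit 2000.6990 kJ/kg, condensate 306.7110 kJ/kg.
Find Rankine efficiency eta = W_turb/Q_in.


W = 1352.1010 kJ/kg
Q_in = 3046.0890 kJ/kg
eta = 0.4439 = 44.3881%

eta = 44.3881%


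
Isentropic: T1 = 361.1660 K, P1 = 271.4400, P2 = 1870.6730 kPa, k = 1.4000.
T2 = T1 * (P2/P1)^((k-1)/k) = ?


(k-1)/k = 0.2857
(P2/P1)^exp = 1.7359
T2 = 361.1660 * 1.7359 = 626.9429 K

626.9429 K


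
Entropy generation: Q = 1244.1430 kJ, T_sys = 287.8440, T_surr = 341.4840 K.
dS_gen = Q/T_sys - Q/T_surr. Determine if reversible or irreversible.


dS_sys = 1244.1430/287.8440 = 4.3223 kJ/K
dS_surr = -1244.1430/341.4840 = -3.6433 kJ/K
dS_gen = 4.3223 - 3.6433 = 0.6789 kJ/K (irreversible)

dS_gen = 0.6789 kJ/K, irreversible


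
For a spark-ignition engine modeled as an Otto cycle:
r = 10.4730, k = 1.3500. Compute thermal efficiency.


r^(k-1) = 2.2752
eta = 1 - 1/2.2752 = 0.5605 = 56.0484%

56.0484%


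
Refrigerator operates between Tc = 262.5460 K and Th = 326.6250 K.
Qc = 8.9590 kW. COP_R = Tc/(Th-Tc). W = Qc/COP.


COP = 262.5460 / 64.0790 = 4.0972
W = 8.9590 / 4.0972 = 2.1866 kW

COP = 4.0972, W = 2.1866 kW


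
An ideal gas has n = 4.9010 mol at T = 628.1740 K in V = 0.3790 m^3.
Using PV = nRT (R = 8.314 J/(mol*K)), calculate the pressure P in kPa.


P = nRT/V = 4.9010 * 8.314 * 628.1740 / 0.3790
= 25596.1520 / 0.3790 = 67536.0210 Pa = 67.5360 kPa

67.5360 kPa


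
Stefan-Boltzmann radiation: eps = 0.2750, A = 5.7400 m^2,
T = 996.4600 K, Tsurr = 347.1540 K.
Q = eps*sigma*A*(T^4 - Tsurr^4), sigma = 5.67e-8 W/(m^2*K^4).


T^4 = 9.8592e+11
Tsurr^4 = 1.4524e+10
Q = 0.2750 * 5.67e-8 * 5.7400 * 9.7139e+11 = 86940.4111 W

86940.4111 W


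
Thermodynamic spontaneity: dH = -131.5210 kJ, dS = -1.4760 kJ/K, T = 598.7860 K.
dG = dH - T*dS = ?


T*dS = 598.7860 * -1.4760 = -883.8081 kJ
dG = -131.5210 + 883.8081 = 752.2871 kJ (non-spontaneous)

dG = 752.2871 kJ, non-spontaneous


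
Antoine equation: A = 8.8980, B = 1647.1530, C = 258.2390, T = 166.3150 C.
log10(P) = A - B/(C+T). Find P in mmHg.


C+T = 424.5540
B/(C+T) = 3.8797
log10(P) = 8.8980 - 3.8797 = 5.0183
P = 10^5.0183 = 104297.6331 mmHg

104297.6331 mmHg


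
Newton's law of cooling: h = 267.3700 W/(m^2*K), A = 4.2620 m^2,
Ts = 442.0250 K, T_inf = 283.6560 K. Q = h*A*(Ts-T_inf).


dT = 158.3690 K
Q = 267.3700 * 4.2620 * 158.3690 = 180466.3754 W

180466.3754 W


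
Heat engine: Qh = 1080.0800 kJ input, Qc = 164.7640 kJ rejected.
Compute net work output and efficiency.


W = 1080.0800 - 164.7640 = 915.3160 kJ
eta = 915.3160 / 1080.0800 = 0.8475 = 84.7452%

W = 915.3160 kJ, eta = 84.7452%


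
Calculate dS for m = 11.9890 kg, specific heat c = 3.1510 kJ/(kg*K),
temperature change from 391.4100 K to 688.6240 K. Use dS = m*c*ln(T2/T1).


T2/T1 = 1.7593
ln(T2/T1) = 0.5649
dS = 11.9890 * 3.1510 * 0.5649 = 21.3419 kJ/K

21.3419 kJ/K


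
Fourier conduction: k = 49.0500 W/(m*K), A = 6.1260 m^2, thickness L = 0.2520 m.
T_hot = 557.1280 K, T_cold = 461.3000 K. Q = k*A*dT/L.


dT = 95.8280 K
Q = 49.0500 * 6.1260 * 95.8280 / 0.2520 = 114263.5960 W

114263.5960 W


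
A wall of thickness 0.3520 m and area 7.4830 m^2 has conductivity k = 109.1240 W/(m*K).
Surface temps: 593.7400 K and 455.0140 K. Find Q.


dT = 138.7260 K
Q = 109.1240 * 7.4830 * 138.7260 / 0.3520 = 321818.6604 W

321818.6604 W


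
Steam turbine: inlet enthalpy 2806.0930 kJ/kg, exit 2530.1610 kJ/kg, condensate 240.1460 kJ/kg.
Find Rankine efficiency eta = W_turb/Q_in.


W = 275.9320 kJ/kg
Q_in = 2565.9470 kJ/kg
eta = 0.1075 = 10.7536%

eta = 10.7536%


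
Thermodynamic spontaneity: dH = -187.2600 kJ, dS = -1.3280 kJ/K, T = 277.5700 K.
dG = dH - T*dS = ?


T*dS = 277.5700 * -1.3280 = -368.6130 kJ
dG = -187.2600 + 368.6130 = 181.3530 kJ (non-spontaneous)

dG = 181.3530 kJ, non-spontaneous


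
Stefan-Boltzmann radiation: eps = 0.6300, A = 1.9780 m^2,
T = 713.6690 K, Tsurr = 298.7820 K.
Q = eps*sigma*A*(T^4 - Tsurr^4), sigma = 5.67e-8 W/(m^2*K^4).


T^4 = 2.5941e+11
Tsurr^4 = 7.9693e+09
Q = 0.6300 * 5.67e-8 * 1.9780 * 2.5144e+11 = 17765.8580 W

17765.8580 W


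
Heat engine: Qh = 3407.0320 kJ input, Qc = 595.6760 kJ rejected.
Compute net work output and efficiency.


W = 3407.0320 - 595.6760 = 2811.3560 kJ
eta = 2811.3560 / 3407.0320 = 0.8252 = 82.5163%

W = 2811.3560 kJ, eta = 82.5163%


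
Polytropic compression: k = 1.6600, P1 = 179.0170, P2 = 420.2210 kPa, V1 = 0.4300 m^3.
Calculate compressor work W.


(k-1)/k = 0.3976
(P2/P1)^exp = 1.4039
W = 2.5152 * 179.0170 * 0.4300 * (1.4039 - 1) = 78.2016 kJ

78.2016 kJ


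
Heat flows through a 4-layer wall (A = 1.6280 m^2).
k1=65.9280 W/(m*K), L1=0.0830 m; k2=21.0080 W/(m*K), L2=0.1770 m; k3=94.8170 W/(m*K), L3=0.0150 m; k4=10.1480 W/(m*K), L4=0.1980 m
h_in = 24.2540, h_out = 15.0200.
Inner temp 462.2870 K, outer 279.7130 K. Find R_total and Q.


R_conv_in = 1/(24.2540*1.6280) = 0.0253
R_1 = 0.0830/(65.9280*1.6280) = 0.0008
R_2 = 0.1770/(21.0080*1.6280) = 0.0052
R_3 = 0.0150/(94.8170*1.6280) = 9.7174e-05
R_4 = 0.1980/(10.1480*1.6280) = 0.0120
R_conv_out = 1/(15.0200*1.6280) = 0.0409
R_total = 0.0843 K/W
Q = 182.5740 / 0.0843 = 2167.0038 W

R_total = 0.0843 K/W, Q = 2167.0038 W


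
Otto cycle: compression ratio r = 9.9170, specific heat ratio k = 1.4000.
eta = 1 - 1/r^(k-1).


r^(k-1) = 2.5035
eta = 1 - 1/2.5035 = 0.6006 = 60.0563%

60.0563%


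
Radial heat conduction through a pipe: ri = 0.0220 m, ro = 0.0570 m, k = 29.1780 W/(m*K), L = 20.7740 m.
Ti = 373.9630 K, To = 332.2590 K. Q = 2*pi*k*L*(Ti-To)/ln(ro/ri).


dT = 41.7040 K
ln(ro/ri) = 0.9520
Q = 2*pi*29.1780*20.7740*41.7040 / 0.9520 = 166836.9563 W

166836.9563 W


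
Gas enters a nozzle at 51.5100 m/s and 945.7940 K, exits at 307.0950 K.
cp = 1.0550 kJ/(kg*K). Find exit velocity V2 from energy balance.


dT = 638.6990 K
2*cp*1000*dT = 1347654.8900
V1^2 = 2653.2801
V2 = sqrt(1350308.1701) = 1162.0276 m/s

1162.0276 m/s


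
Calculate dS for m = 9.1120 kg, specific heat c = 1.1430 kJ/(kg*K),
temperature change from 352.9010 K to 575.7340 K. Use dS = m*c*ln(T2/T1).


T2/T1 = 1.6314
ln(T2/T1) = 0.4895
dS = 9.1120 * 1.1430 * 0.4895 = 5.0977 kJ/K

5.0977 kJ/K


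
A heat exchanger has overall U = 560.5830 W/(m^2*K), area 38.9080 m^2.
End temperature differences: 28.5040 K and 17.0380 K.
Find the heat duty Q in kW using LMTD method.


LMTD = 22.2815 K
Q = 560.5830 * 38.9080 * 22.2815 = 485984.5176 W = 485.9845 kW

485.9845 kW


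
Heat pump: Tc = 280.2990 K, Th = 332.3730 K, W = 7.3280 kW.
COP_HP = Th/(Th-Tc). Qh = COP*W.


COP = 332.3730 / 52.0740 = 6.3827
Qh = 6.3827 * 7.3280 = 46.7725 kW

COP = 6.3827, Qh = 46.7725 kW


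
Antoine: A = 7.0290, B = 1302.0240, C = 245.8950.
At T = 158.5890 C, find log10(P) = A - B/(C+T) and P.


C+T = 404.4840
B/(C+T) = 3.2190
log10(P) = 7.0290 - 3.2190 = 3.8100
P = 10^3.8100 = 6456.9097 mmHg

6456.9097 mmHg


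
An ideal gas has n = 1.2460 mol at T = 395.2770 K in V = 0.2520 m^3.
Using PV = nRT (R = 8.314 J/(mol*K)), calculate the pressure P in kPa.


P = nRT/V = 1.2460 * 8.314 * 395.2770 / 0.2520
= 4094.7709 / 0.2520 = 16249.0908 Pa = 16.2491 kPa

16.2491 kPa


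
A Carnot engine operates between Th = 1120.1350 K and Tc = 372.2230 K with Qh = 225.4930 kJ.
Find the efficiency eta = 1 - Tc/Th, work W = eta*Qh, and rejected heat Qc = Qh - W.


eta = 1 - 372.2230/1120.1350 = 0.6677
W = 0.6677 * 225.4930 = 150.5612 kJ
Qc = 225.4930 - 150.5612 = 74.9318 kJ

eta = 66.7698%, W = 150.5612 kJ, Qc = 74.9318 kJ


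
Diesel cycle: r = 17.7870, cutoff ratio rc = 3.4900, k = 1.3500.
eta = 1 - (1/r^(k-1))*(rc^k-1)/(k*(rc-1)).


r^(k-1) = 2.7386
rc^k = 5.4052
eta = 0.5215 = 52.1480%

52.1480%


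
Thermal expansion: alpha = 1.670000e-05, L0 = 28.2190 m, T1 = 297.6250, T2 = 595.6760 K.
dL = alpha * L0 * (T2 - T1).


dT = 298.0510 K
dL = 1.670000e-05 * 28.2190 * 298.0510 = 0.140459 m
L_final = 28.359459 m

dL = 0.140459 m


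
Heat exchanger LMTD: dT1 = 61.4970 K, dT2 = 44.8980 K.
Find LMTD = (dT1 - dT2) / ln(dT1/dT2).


dT1/dT2 = 1.3697
ln(dT1/dT2) = 0.3146
LMTD = 16.5990 / 0.3146 = 52.7631 K

52.7631 K


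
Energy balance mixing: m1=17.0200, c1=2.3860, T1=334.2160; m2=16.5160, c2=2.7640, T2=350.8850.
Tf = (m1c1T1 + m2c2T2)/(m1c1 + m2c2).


num = 29590.3970
den = 86.2599
Tf = 343.0375 K

343.0375 K


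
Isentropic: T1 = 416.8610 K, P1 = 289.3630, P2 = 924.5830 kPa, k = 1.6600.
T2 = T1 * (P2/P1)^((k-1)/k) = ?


(k-1)/k = 0.3976
(P2/P1)^exp = 1.5870
T2 = 416.8610 * 1.5870 = 661.5715 K

661.5715 K


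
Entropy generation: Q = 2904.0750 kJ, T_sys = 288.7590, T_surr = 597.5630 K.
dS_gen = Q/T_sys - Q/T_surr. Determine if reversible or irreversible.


dS_sys = 2904.0750/288.7590 = 10.0571 kJ/K
dS_surr = -2904.0750/597.5630 = -4.8599 kJ/K
dS_gen = 10.0571 - 4.8599 = 5.1972 kJ/K (irreversible)

dS_gen = 5.1972 kJ/K, irreversible


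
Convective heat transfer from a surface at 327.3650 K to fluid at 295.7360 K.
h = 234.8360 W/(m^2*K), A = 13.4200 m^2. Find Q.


dT = 31.6290 K
Q = 234.8360 * 13.4200 * 31.6290 = 99678.7657 W

99678.7657 W


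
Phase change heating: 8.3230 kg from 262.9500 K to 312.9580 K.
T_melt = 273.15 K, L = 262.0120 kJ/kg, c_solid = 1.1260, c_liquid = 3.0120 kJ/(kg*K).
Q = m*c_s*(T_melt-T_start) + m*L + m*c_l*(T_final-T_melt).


Q1 (sensible, solid) = 8.3230 * 1.1260 * 10.2000 = 95.5913 kJ
Q2 (latent) = 8.3230 * 262.0120 = 2180.7259 kJ
Q3 (sensible, liquid) = 8.3230 * 3.0120 * 39.8080 = 997.9418 kJ
Q_total = 3274.2590 kJ

3274.2590 kJ


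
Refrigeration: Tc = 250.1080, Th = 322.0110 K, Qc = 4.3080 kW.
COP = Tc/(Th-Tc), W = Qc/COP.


COP = 250.1080 / 71.9030 = 3.4784
W = 4.3080 / 3.4784 = 1.2385 kW

COP = 3.4784, W = 1.2385 kW


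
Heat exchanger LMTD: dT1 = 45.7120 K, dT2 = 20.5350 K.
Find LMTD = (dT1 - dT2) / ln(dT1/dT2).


dT1/dT2 = 2.2261
ln(dT1/dT2) = 0.8002
LMTD = 25.1770 / 0.8002 = 31.4622 K

31.4622 K


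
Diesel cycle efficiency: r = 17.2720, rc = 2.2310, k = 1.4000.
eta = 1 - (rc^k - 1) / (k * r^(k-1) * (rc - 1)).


r^(k-1) = 3.1256
rc^k = 3.0754
eta = 0.6147 = 61.4721%

61.4721%


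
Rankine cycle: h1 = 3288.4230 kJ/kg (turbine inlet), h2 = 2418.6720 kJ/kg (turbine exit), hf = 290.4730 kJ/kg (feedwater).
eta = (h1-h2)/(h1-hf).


W = 869.7510 kJ/kg
Q_in = 2997.9500 kJ/kg
eta = 0.2901 = 29.0115%

eta = 29.0115%


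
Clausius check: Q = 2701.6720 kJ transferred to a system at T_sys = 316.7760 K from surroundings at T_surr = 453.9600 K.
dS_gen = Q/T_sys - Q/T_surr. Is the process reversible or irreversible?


dS_sys = 2701.6720/316.7760 = 8.5287 kJ/K
dS_surr = -2701.6720/453.9600 = -5.9513 kJ/K
dS_gen = 8.5287 - 5.9513 = 2.5773 kJ/K (irreversible)

dS_gen = 2.5773 kJ/K, irreversible


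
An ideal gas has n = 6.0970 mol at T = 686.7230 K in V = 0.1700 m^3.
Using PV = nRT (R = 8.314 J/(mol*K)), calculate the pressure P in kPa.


P = nRT/V = 6.0970 * 8.314 * 686.7230 / 0.1700
= 34810.3034 / 0.1700 = 204766.4905 Pa = 204.7665 kPa

204.7665 kPa


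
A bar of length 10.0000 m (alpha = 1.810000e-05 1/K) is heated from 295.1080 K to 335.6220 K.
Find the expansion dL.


dT = 40.5140 K
dL = 1.810000e-05 * 10.0000 * 40.5140 = 0.007333 m
L_final = 10.007333 m

dL = 0.007333 m


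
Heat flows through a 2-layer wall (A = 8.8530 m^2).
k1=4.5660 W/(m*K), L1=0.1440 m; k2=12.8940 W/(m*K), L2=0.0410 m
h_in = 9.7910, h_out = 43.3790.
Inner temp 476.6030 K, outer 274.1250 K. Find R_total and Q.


R_conv_in = 1/(9.7910*8.8530) = 0.0115
R_1 = 0.1440/(4.5660*8.8530) = 0.0036
R_2 = 0.0410/(12.8940*8.8530) = 0.0004
R_conv_out = 1/(43.3790*8.8530) = 0.0026
R_total = 0.0181 K/W
Q = 202.4780 / 0.0181 = 11210.0542 W

R_total = 0.0181 K/W, Q = 11210.0542 W


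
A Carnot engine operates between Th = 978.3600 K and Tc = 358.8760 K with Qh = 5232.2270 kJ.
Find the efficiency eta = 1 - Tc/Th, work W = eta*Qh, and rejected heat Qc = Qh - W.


eta = 1 - 358.8760/978.3600 = 0.6332
W = 0.6332 * 5232.2270 = 3312.9737 kJ
Qc = 5232.2270 - 3312.9737 = 1919.2533 kJ

eta = 63.3186%, W = 3312.9737 kJ, Qc = 1919.2533 kJ


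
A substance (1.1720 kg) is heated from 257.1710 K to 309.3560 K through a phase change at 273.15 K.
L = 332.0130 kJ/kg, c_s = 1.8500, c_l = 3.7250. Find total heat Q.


Q1 (sensible, solid) = 1.1720 * 1.8500 * 15.9790 = 34.6457 kJ
Q2 (latent) = 1.1720 * 332.0130 = 389.1192 kJ
Q3 (sensible, liquid) = 1.1720 * 3.7250 * 36.2060 = 158.0645 kJ
Q_total = 581.8294 kJ

581.8294 kJ


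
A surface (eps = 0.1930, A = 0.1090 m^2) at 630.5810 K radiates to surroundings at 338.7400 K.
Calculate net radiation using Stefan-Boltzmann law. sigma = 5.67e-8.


T^4 = 1.5811e+11
Tsurr^4 = 1.3166e+10
Q = 0.1930 * 5.67e-8 * 0.1090 * 1.4495e+11 = 172.8903 W

172.8903 W


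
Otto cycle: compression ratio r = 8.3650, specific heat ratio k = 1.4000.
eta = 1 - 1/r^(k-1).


r^(k-1) = 2.3388
eta = 1 - 1/2.3388 = 0.5724 = 57.2424%

57.2424%


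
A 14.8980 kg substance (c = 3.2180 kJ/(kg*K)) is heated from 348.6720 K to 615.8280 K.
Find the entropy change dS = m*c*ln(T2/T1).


T2/T1 = 1.7662
ln(T2/T1) = 0.5688
dS = 14.8980 * 3.2180 * 0.5688 = 27.2710 kJ/K

27.2710 kJ/K


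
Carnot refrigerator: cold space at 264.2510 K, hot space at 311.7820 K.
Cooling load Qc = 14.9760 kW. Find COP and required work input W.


COP = 264.2510 / 47.5310 = 5.5596
W = 14.9760 / 5.5596 = 2.6937 kW

COP = 5.5596, W = 2.6937 kW


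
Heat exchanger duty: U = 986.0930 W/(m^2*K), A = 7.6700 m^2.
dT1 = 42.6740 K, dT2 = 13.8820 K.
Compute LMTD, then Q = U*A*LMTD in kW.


LMTD = 25.6385 K
Q = 986.0930 * 7.6700 * 25.6385 = 193912.8348 W = 193.9128 kW

193.9128 kW


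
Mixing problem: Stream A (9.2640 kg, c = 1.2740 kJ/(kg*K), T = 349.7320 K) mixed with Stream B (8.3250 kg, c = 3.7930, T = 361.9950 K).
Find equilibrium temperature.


num = 15558.2711
den = 43.3791
Tf = 358.6586 K

358.6586 K
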